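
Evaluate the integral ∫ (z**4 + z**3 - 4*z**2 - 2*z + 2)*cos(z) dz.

Use integration by parts with u = z**4 + z**3 - 4*z**2 - 2*z + 2, dv = cos(z) dz, so v = sin(z).
Apply parts 4 times (tabular method): alternate signs, differentiate u down to 0, integrate dv up.

z**4*sin(z) + z**3*sin(z) + 4*z**3*cos(z) - 16*z**2*sin(z) + 3*z**2*cos(z) - 8*z*sin(z) - 32*z*cos(z) + 34*sin(z) - 8*cos(z) + C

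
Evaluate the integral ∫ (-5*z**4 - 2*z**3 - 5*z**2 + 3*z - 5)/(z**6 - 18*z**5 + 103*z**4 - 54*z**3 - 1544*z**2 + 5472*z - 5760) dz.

-7079*log(z - 6)/120 + 1745*log(z - 5)/9 - 15747*log(z - 4)/128 - 250*log(z - 3)/21 + 1249*log(z + 4)/40320 + 1481/(16*z - 64) + C

Factor the denominator: (z - 6)*(z - 5)*(z - 4)**2*(z - 3)*(z + 4).
Partial-fraction decomposition: 1249/(40320*(z + 4)) - 250/(21*(z - 3)) - 15747/(128*(z - 4)) - 1481/(16*(z - 4)**2) + 1745/(9*(z - 5)) - 7079/(120*(z - 6)).
Integrate each term; A/(z−a) gives A·log|z−a|; A/(z−a)² gives −A/(z−a).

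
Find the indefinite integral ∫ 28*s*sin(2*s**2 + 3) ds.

-7*cos(2*s**2 + 3) + C

Let u = 2*s**2 + 3, so du = (4*s) ds.
Rewriting, the integral becomes 7·∫ sin(u) du = 7·-cos(u).
Substituting back, u = 2*s**2 + 3.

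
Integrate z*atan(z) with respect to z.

z**2*atan(z)/2 - z/2 + atan(z)/2 + C

Use integration by parts with u = arctan(z), dv = z dz.
Then du = 1/(z**2 + 1) dz.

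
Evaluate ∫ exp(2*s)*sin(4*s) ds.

Let I denote the integral. Integrate by parts with u = sin(4*s), dv = exp(2*s) ds, so v = exp(2*s)/2: I = exp(2*s)*sin(4*s)/2 − 2·∫ exp(2*s)*cos(4*s) ds.
Apply parts again with u = cos(4*s), dv = exp(2*s) ds: ∫ exp(2*s)*cos(4*s) ds = exp(2*s)*cos(4*s)/2 + 2·I. Substituting back brings back I: I = exp(2*s)*sin(4*s)/2 - exp(2*s)*cos(4*s) − 4·I.
Solving for I: (1 + 4)·I equals the remaining terms, so I = (1/5)·(exp(2*s)*sin(4*s)/2 - exp(2*s)*cos(4*s)).

exp(2*s)*sin(4*s)/10 - exp(2*s)*cos(4*s)/5 + C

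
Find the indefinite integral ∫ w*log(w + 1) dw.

w**2*log(w + 1)/2 - w**2/4 + w/2 - log(w + 1)/2 + C

Use integration by parts with u = log(w + 1), dv = w dw.
Then du = 1/(w + 1) dw and v = w**2/2.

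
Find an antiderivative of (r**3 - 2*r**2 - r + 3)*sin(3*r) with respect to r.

Use integration by parts with u = r**3 - 2*r**2 - r + 3, dv = sin(3*r) dr, so v = -cos(3*r)/3.
Apply parts 3 times (tabular method): alternate signs, differentiate u down to 0, integrate dv up.

-r**3*cos(3*r)/3 + r**2*sin(3*r)/3 + 2*r**2*cos(3*r)/3 - 4*r*sin(3*r)/9 + 5*r*cos(3*r)/9 - 5*sin(3*r)/27 - 31*cos(3*r)/27 + C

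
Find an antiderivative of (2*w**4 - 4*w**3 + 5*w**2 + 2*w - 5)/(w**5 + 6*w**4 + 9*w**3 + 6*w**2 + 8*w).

Factor the denominator: w*(w + 2)*(w + 4)*(w**2 + 1).
Partial-fraction decomposition: 2*(2*w + 9)/(17*(w**2 + 1)) + 835/(136*(w + 4)) - 15/(4*(w + 2)) - 5/(8*w).
Integrate each term; A/(w−a) gives A·log|w−a|; the (Bw+D)/(w²+p²) term gives a log and an atan.

-5*log(w)/8 - 15*log(w + 2)/4 + 835*log(w + 4)/136 + 2*log(w**2 + 1)/17 + 18*atan(w)/17 + C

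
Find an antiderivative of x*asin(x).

Use integration by parts with u = arcsin(x), dv = x dx.
Then du = 1/sqrt(-x**2 + 1) dx.

x**2*asin(x)/2 + x*sqrt(-x**2 + 1)/4 - asin(x)/4 + C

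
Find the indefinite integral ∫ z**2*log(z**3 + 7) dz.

z**3*log(z**3 + 7)/3 - z**3/3 + 7*log(z**3 + 7)/3 + C

Let u = z**3 + 7, so du = (3*z**2) dz.
The integral becomes (1/3)·∫ log(u) du; integrate by parts with u′=log(u), dv′=du.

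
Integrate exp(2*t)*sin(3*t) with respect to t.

2*exp(2*t)*sin(3*t)/13 - 3*exp(2*t)*cos(3*t)/13 + C

Let I denote the integral. Integrate by parts with u = sin(3*t), dv = exp(2*t) dt, so v = exp(2*t)/2: I = exp(2*t)*sin(3*t)/2 − (3/2)·∫ exp(2*t)*cos(3*t) dt.
Apply parts again with u = cos(3*t), dv = exp(2*t) dt: ∫ exp(2*t)*cos(3*t) dt = exp(2*t)*cos(3*t)/2 + (3/2)·I. Substituting back brings back I: I = exp(2*t)*sin(3*t)/2 - 3*exp(2*t)*cos(3*t)/4 − (9/4)·I.
Solving for I: (1 + 9/4)·I equals the remaining terms, so I = (4/13)·(exp(2*t)*sin(3*t)/2 - 3*exp(2*t)*cos(3*t)/4).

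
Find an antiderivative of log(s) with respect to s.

s*log(s) - s + C

Use integration by parts with u = log(s), dv = ds.
Then du = 1/s ds and v = s.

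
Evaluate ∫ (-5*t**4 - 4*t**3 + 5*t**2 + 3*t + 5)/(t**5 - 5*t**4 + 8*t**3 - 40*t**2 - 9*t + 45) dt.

-145*log(t - 5)/34 - log(t - 1)/20 + log(t + 1)/20 - 25*log(t**2 + 9)/68 - 644*atan(t/3)/255 + C

Factor the denominator: (t - 5)*(t - 1)*(t + 1)*(t**2 + 9).
Partial-fraction decomposition: -(125*t + 1288)/(170*(t**2 + 9)) + 1/(20*(t + 1)) - 1/(20*(t - 1)) - 145/(34*(t - 5)).
Integrate each term; A/(t−a) gives A·log|t−a|; the (Bt+D)/(t²+p²) term gives a log and an atan.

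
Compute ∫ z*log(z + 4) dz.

Use integration by parts with u = log(z + 4), dv = z dz.
Then du = 1/(z + 4) dz and v = z**2/2.

z**2*log(z + 4)/2 - z**2/4 + 2*z - 8*log(z + 4) + C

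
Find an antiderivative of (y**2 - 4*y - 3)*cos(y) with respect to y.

y**2*sin(y) - 4*y*sin(y) + 2*y*cos(y) - 5*sin(y) - 4*cos(y) + C

Use integration by parts with u = y**2 - 4*y - 3, dv = cos(y) dy, so v = sin(y).
Apply parts 2 times (tabular method): alternate signs, differentiate u down to 0, integrate dv up.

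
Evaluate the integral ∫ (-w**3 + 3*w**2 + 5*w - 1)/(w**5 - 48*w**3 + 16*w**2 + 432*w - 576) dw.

-79*log(w - 6)/1920 - 107*log(w - 2)/4608 - 91*log(w + 4)/720 + 293*log(w + 6)/1536 + 13/(192*w - 384) + C

Factor the denominator: (w - 6)*(w - 2)**2*(w + 4)*(w + 6).
Partial-fraction decomposition: 293/(1536*(w + 6)) - 91/(720*(w + 4)) - 107/(4608*(w - 2)) - 13/(192*(w - 2)**2) - 79/(1920*(w - 6)).
Integrate each term; A/(w−a) gives A·log|w−a|; A/(w−a)² gives −A/(w−a).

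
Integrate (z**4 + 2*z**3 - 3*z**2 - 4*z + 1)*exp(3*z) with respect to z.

(27*z**4 + 18*z**3 - 99*z**2 - 42*z + 41)*exp(3*z)/81 + C

Use integration by parts with u = z**4 + 2*z**3 - 3*z**2 - 4*z + 1, dv = exp(3*z) dz, so v = exp(3*z)/3.
Apply parts 4 times (tabular method): alternate signs, differentiate u down to 0, integrate dv up.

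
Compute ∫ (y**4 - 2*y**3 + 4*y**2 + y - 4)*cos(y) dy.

Use integration by parts with u = y**4 - 2*y**3 + 4*y**2 + y - 4, dv = cos(y) dy, so v = sin(y).
Apply parts 4 times (tabular method): alternate signs, differentiate u down to 0, integrate dv up.

y**4*sin(y) - 2*y**3*sin(y) + 4*y**3*cos(y) - 8*y**2*sin(y) - 6*y**2*cos(y) + 13*y*sin(y) - 16*y*cos(y) + 12*sin(y) + 13*cos(y) + C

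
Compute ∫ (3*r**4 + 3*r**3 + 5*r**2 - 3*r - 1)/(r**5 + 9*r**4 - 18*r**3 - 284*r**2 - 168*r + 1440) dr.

2359*log(r - 5)/3267 - 85*log(r - 2)/1152 + 667*log(r + 4)/216 - 11403*log(r + 6)/15488 + 3437/(176*r + 1056) + C

Factor the denominator: (r - 5)*(r - 2)*(r + 4)*(r + 6)**2.
Partial-fraction decomposition: -11403/(15488*(r + 6)) - 3437/(176*(r + 6)**2) + 667/(216*(r + 4)) - 85/(1152*(r - 2)) + 2359/(3267*(r - 5)).
Integrate each term; A/(r−a) gives A·log|r−a|; A/(r−a)² gives −A/(r−a).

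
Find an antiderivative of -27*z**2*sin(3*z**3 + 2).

3*cos(3*z**3 + 2) + C

Let u = 3*z**3 + 2, so du = (9*z**2) dz.
Rewriting, the integral becomes -3·∫ sin(u) du = -3·-cos(u).
Substituting back, u = 3*z**3 + 2.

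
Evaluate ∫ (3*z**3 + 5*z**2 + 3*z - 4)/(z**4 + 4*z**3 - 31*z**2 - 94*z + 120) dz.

511*log(z - 5)/396 - log(z - 1)/20 - 64*log(z + 4)/45 + 35*log(z + 6)/11 + C

Factor the denominator: (z - 5)*(z - 1)*(z + 4)*(z + 6).
Partial-fraction decomposition: 35/(11*(z + 6)) - 64/(45*(z + 4)) - 1/(20*(z - 1)) + 511/(396*(z - 5)).
Integrate each term: A/(z−a) contributes A·log|z−a|.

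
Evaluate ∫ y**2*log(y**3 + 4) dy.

Let u = y**3 + 4, so du = (3*y**2) dy.
The integral becomes (1/3)·∫ log(u) du; integrate by parts with u′=log(u), dv′=du.

y**3*log(y**3 + 4)/3 - y**3/3 + 4*log(y**3 + 4)/3 + C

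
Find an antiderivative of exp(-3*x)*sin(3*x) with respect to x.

Let I denote the integral. Integrate by parts with u = sin(3*x), dv = exp(-3*x) dx, so v = -exp(-3*x)/3: I = -exp(-3*x)*sin(3*x)/3 + ∫ exp(-3*x)*cos(3*x) dx.
Apply parts again with u = cos(3*x), dv = exp(-3*x) dx: ∫ exp(-3*x)*cos(3*x) dx = -exp(-3*x)*cos(3*x)/3 − I. Substituting back brings back I: I = -exp(-3*x)*sin(3*x)/3 - exp(-3*x)*cos(3*x)/3 − I.
Solving for I: (1 + 1)·I equals the remaining terms, so I = (1/2)·(-exp(-3*x)*sin(3*x)/3 - exp(-3*x)*cos(3*x)/3).

-exp(-3*x)*sin(3*x)/6 - exp(-3*x)*cos(3*x)/6 + C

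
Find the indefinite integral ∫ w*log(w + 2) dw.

Use integration by parts with u = log(w + 2), dv = w dw.
Then du = 1/(w + 2) dw and v = w**2/2.

w**2*log(w + 2)/2 - w**2/4 + w - 2*log(w + 2) + C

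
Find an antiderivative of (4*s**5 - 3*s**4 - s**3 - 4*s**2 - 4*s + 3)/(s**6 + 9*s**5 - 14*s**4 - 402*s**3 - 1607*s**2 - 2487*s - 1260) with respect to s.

59461*log(s - 7)/105600 + log(s + 1)/128 + 30251*log(s + 3)/400 - 1615*log(s + 4)/11 + 14327*log(s + 5)/192 + 1209/(40*s + 120) + C

Factor the denominator: (s - 7)*(s + 1)*(s + 3)**2*(s + 4)*(s + 5).
Partial-fraction decomposition: 14327/(192*(s + 5)) - 1615/(11*(s + 4)) + 30251/(400*(s + 3)) - 1209/(40*(s + 3)**2) + 1/(128*(s + 1)) + 59461/(105600*(s - 7)).
Integrate each term; A/(s−a) gives A·log|s−a|; A/(s−a)² gives −A/(s−a).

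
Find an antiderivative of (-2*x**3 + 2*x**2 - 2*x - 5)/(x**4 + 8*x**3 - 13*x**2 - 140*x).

Factor the denominator: x*(x - 4)*(x + 5)*(x + 7).
Partial-fraction decomposition: -793/(154*(x + 7)) + 61/(18*(x + 5)) - 109/(396*(x - 4)) + 1/(28*x).
Integrate each term: A/(x−a) contributes A·log|x−a|.

log(x)/28 - 109*log(x - 4)/396 + 61*log(x + 5)/18 - 793*log(x + 7)/154 + C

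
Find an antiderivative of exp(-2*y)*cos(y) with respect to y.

Let I denote the integral. Integrate by parts with u = cos(y), dv = exp(-2*y) dy, so v = -exp(-2*y)/2: I = -exp(-2*y)*cos(y)/2 − (1/2)·∫ exp(-2*y)*sin(y) dy.
Apply parts again with u = sin(y), dv = exp(-2*y) dy: ∫ exp(-2*y)*sin(y) dy = -exp(-2*y)*sin(y)/2 + (1/2)·I. Substituting back brings back I: I = exp(-2*y)*sin(y)/4 - exp(-2*y)*cos(y)/2 − (1/4)·I.
Solving for I: (1 + 1/4)·I equals the remaining terms, so I = (4/5)·(exp(-2*y)*sin(y)/4 - exp(-2*y)*cos(y)/2).

exp(-2*y)*sin(y)/5 - 2*exp(-2*y)*cos(y)/5 + C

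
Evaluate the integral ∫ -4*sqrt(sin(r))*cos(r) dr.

-8*sin(r)**(3/2)/3 + C

Let u = sin(r), so du = (cos(r)) dr.
Rewriting, the integral becomes -4·∫ √u du = -4·(2/3)u^(3/2).
Substituting back, u = sin(r).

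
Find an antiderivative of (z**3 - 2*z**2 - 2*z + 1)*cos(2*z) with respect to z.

z**3*sin(2*z)/2 - z**2*sin(2*z) + 3*z**2*cos(2*z)/4 - 7*z*sin(2*z)/4 - z*cos(2*z) + sin(2*z) - 7*cos(2*z)/8 + C

Use integration by parts with u = z**3 - 2*z**2 - 2*z + 1, dv = cos(2*z) dz, so v = sin(2*z)/2.
Apply parts 3 times (tabular method): alternate signs, differentiate u down to 0, integrate dv up.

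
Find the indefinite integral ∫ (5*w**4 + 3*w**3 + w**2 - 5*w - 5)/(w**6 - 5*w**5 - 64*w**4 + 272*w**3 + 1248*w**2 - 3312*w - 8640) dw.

Factor the denominator: (w - 6)**2*(w - 5)*(w + 2)*(w + 4)*(w + 6).
Partial-fraction decomposition: -5893/(12672*(w + 6)) + 373/(1200*(w + 4)) - 65/(3584*(w + 2)) + 1165/(231*(w - 5)) - 561133/(115200*(w - 6)) + 7129/(960*(w - 6)**2).
Integrate each term; A/(w−a) gives A·log|w−a|; A/(w−a)² gives −A/(w−a).

-561133*log(w - 6)/115200 + 1165*log(w - 5)/231 - 65*log(w + 2)/3584 + 373*log(w + 4)/1200 - 5893*log(w + 6)/12672 - 7129/(960*w - 5760) + C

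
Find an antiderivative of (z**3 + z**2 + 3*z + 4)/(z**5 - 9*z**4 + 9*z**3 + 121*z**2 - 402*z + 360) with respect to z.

169*log(z - 5)/108 - 9*log(z - 3)/28 - 11*log(z - 2)/9 - 4*log(z + 4)/189 + 7/(2*z - 6) + C

Factor the denominator: (z - 5)*(z - 3)**2*(z - 2)*(z + 4).
Partial-fraction decomposition: -4/(189*(z + 4)) - 11/(9*(z - 2)) - 9/(28*(z - 3)) - 7/(2*(z - 3)**2) + 169/(108*(z - 5)).
Integrate each term; A/(z−a) gives A·log|z−a|; A/(z−a)² gives −A/(z−a).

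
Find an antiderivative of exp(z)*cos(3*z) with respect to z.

Let I denote the integral. Integrate by parts with u = cos(3*z), dv = exp(z) dz, so v = exp(z): I = exp(z)*cos(3*z) + 3·∫ exp(z)*sin(3*z) dz.
Apply parts again with u = sin(3*z), dv = exp(z) dz: ∫ exp(z)*sin(3*z) dz = exp(z)*sin(3*z) − 3·I. Substituting back brings back I: I = 3*exp(z)*sin(3*z) + exp(z)*cos(3*z) − 9·I.
Solving for I: (1 + 9)·I equals the remaining terms, so I = (1/10)·(3*exp(z)*sin(3*z) + exp(z)*cos(3*z)).

3*exp(z)*sin(3*z)/10 + exp(z)*cos(3*z)/10 + C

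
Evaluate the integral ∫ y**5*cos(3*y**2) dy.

Let u = y², du = 2y dy; rewrite as (1/2)∫ u^2·cos(3u) du.
Now integrate by parts 2 times.

y**4*sin(3*y**2)/6 + y**2*cos(3*y**2)/9 - sin(3*y**2)/27 + C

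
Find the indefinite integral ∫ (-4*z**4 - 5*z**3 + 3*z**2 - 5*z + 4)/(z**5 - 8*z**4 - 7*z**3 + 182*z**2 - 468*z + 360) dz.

-281*log(z - 6)/24 + 443*log(z - 3)/24 - 579*log(z - 2)/56 - 23*log(z + 5)/56 + 7/(2*z - 4) + C

Factor the denominator: (z - 6)*(z - 3)*(z - 2)**2*(z + 5).
Partial-fraction decomposition: -23/(56*(z + 5)) - 579/(56*(z - 2)) - 7/(2*(z - 2)**2) + 443/(24*(z - 3)) - 281/(24*(z - 6)).
Integrate each term; A/(z−a) gives A·log|z−a|; A/(z−a)² gives −A/(z−a).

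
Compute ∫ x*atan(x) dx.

x**2*atan(x)/2 - x/2 + atan(x)/2 + C

Use integration by parts with u = arctan(x), dv = x dx.
Then du = 1/(x**2 + 1) dx.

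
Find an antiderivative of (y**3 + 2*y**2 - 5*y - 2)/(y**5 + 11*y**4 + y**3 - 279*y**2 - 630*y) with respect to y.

log(y)/315 + 37*log(y - 5)/1320 + log(y + 3)/72 + 58*log(y + 6)/99 - 53*log(y + 7)/84 + C

Factor the denominator: y*(y - 5)*(y + 3)*(y + 6)*(y + 7).
Partial-fraction decomposition: -53/(84*(y + 7)) + 58/(99*(y + 6)) + 1/(72*(y + 3)) + 37/(1320*(y - 5)) + 1/(315*y).
Integrate each term: A/(y−a) contributes A·log|y−a|.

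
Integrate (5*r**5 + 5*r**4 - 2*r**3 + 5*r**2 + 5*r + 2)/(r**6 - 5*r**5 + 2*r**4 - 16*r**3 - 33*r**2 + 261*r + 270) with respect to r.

Factor the denominator: (r - 5)*(r - 3)*(r + 1)*(r + 2)*(r**2 + 9).
Partial-fraction decomposition: (917*r + 6693)/(1530*(r**2 + 9)) + 4/(35*(r + 2)) + 1/(60*(r + 1)) - 407/(180*(r - 3)) + 4663/(714*(r - 5)).
Integrate each term; A/(r−a) gives A·log|r−a|; the (Br+D)/(r²+p²) term gives a log and an atan.

4663*log(r - 5)/714 - 407*log(r - 3)/180 + log(r + 1)/60 + 4*log(r + 2)/35 + 917*log(r**2 + 9)/3060 + 2231*atan(r/3)/1530 + C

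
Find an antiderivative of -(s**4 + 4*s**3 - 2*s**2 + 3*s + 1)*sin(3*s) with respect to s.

s**4*cos(3*s)/3 - 4*s**3*sin(3*s)/9 + 4*s**3*cos(3*s)/3 - 4*s**2*sin(3*s)/3 - 10*s**2*cos(3*s)/9 + 20*s*sin(3*s)/27 + s*cos(3*s)/9 - sin(3*s)/27 + 47*cos(3*s)/81 + C

Use integration by parts with u = s**4 + 4*s**3 - 2*s**2 + 3*s + 1, dv = -sin(3*s) ds, so v = cos(3*s)/3.
Apply parts 4 times (tabular method): alternate signs, differentiate u down to 0, integrate dv up.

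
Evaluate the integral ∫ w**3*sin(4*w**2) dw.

-w**2*cos(4*w**2)/8 + sin(4*w**2)/32 + C

Let u = w², du = 2w dw; rewrite as (1/2)∫ u^1·sin(4u) du.
Now integrate by parts 1 time.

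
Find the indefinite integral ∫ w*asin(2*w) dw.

w**2*asin(2*w)/2 + w*sqrt(-4*w**2 + 1)/8 - asin(2*w)/16 + C

Use integration by parts with u = arcsin(2*w), dv = w dw.
Then du = 2/sqrt(-4*w**2 + 1) dw.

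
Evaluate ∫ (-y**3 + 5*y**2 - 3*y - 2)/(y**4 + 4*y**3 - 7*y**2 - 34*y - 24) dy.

log(y - 3)/20 - 7*log(y + 1)/12 + 16*log(y + 2)/5 - 11*log(y + 4)/3 + C

Factor the denominator: (y - 3)*(y + 1)*(y + 2)*(y + 4).
Partial-fraction decomposition: -11/(3*(y + 4)) + 16/(5*(y + 2)) - 7/(12*(y + 1)) + 1/(20*(y - 3)).
Integrate each term: A/(y−a) contributes A·log|y−a|.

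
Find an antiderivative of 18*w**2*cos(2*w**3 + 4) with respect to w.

3*sin(2*w**3 + 4) + C

Let u = 2*w**3 + 4, so du = (6*w**2) dw.
Rewriting, the integral becomes 3·∫ cos(u) du = 3·sin(u).
Substituting back, u = 2*w**3 + 4.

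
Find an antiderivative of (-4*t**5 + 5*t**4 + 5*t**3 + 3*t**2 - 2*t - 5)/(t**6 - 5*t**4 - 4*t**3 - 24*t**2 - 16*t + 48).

Factor the denominator: (t - 3)*(t - 1)*(t + 2)**2*(t**2 + 4).
Partial-fraction decomposition: -(101*t - 104)/(80*(t**2 + 4)) - 7471/(3600*(t + 2)) + 179/(120*(t + 2)**2) - 1/(45*(t - 1)) - 16/(25*(t - 3)).
Integrate each term; A/(t−a) gives A·log|t−a|; the (Bt+D)/(t²+p²) term gives a log and an atan.

-16*log(t - 3)/25 - log(t - 1)/45 - 7471*log(t + 2)/3600 - 101*log(t**2 + 4)/160 + 13*atan(t/2)/20 - 179/(120*t + 240) + C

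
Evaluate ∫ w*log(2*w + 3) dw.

w**2*log(2*w + 3)/2 - w**2/4 + 3*w/4 - 9*log(2*w + 3)/8 + C

Use integration by parts with u = log(2*w + 3), dv = w dw.
Then du = 2/(2*w + 3) dw and v = w**2/2.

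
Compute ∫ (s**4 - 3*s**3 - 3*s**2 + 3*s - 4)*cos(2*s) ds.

s**4*sin(2*s)/2 - 3*s**3*sin(2*s)/2 + s**3*cos(2*s) - 3*s**2*sin(2*s) - 9*s**2*cos(2*s)/4 + 15*s*sin(2*s)/4 - 3*s*cos(2*s) - sin(2*s)/2 + 15*cos(2*s)/8 + C

Use integration by parts with u = s**4 - 3*s**3 - 3*s**2 + 3*s - 4, dv = cos(2*s) ds, so v = sin(2*s)/2.
Apply parts 4 times (tabular method): alternate signs, differentiate u down to 0, integrate dv up.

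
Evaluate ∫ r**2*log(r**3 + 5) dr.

Let u = r**3 + 5, so du = (3*r**2) dr.
The integral becomes (1/3)·∫ log(u) du; integrate by parts with u′=log(u), dv′=du.

r**3*log(r**3 + 5)/3 - r**3/3 + 5*log(r**3 + 5)/3 + C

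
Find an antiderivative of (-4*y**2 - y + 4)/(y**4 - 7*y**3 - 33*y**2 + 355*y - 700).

821*log(y - 5)/144 - 64*log(y - 4)/11 + 185*log(y + 7)/1584 + 101/(12*y - 60) + C

Factor the denominator: (y - 5)**2*(y - 4)*(y + 7).
Partial-fraction decomposition: 185/(1584*(y + 7)) - 64/(11*(y - 4)) + 821/(144*(y - 5)) - 101/(12*(y - 5)**2).
Integrate each term; A/(y−a) gives A·log|y−a|; A/(y−a)² gives −A/(y−a).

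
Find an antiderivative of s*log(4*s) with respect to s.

Use integration by parts with u = log(4*s), dv = s ds.
Then du = 1/s ds and v = s**2/2.

s**2*(log(s) + 2*log(2))/2 - s**2/4 + C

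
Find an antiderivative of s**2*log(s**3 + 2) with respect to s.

Let u = s**3 + 2, so du = (3*s**2) ds.
The integral becomes (1/3)·∫ log(u) du; integrate by parts with u′=log(u), dv′=du.

s**3*log(s**3 + 2)/3 - s**3/3 + 2*log(s**3 + 2)/3 + C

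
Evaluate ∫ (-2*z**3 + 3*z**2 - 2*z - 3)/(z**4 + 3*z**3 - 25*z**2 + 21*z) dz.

Factor the denominator: z*(z - 3)*(z - 1)*(z + 7).
Partial-fraction decomposition: -211/(140*(z + 7)) + 1/(4*(z - 1)) - 3/(5*(z - 3)) - 1/(7*z).
Integrate each term: A/(z−a) contributes A·log|z−a|.

-log(z)/7 - 3*log(z - 3)/5 + log(z - 1)/4 - 211*log(z + 7)/140 + C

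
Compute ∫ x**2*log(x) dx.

Use integration by parts with u = log(x), dv = x**2 dx.
Then du = 1/x dx and v = x**3/3.

x**3*log(x)/3 - x**3/9 + C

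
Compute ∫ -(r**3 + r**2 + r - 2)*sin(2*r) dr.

Use integration by parts with u = r**3 + r**2 + r - 2, dv = -sin(2*r) dr, so v = cos(2*r)/2.
Apply parts 3 times (tabular method): alternate signs, differentiate u down to 0, integrate dv up.

r**3*cos(2*r)/2 - 3*r**2*sin(2*r)/4 + r**2*cos(2*r)/2 - r*sin(2*r)/2 - r*cos(2*r)/4 + sin(2*r)/8 - 5*cos(2*r)/4 + C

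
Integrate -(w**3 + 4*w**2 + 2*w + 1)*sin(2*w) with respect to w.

Use integration by parts with u = w**3 + 4*w**2 + 2*w + 1, dv = -sin(2*w) dw, so v = cos(2*w)/2.
Apply parts 3 times (tabular method): alternate signs, differentiate u down to 0, integrate dv up.

w**3*cos(2*w)/2 - 3*w**2*sin(2*w)/4 + 2*w**2*cos(2*w) - 2*w*sin(2*w) + w*cos(2*w)/4 - sin(2*w)/8 - cos(2*w)/2 + C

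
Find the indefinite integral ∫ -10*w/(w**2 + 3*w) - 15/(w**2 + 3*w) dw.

Let u = w**2 + 3*w, so du = (2*w + 3) dw.
Rewriting, the integral becomes -5·∫ 1/u du = -5·log(u).
Substituting back, u = w**2 + 3*w.

-5*log(w**2 + 3*w) + C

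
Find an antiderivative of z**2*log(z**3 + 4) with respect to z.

Let u = z**3 + 4, so du = (3*z**2) dz.
The integral becomes (1/3)·∫ log(u) du; integrate by parts with u′=log(u), dv′=du.

z**3*log(z**3 + 4)/3 - z**3/3 + 4*log(z**3 + 4)/3 + C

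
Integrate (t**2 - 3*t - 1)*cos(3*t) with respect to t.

t**2*sin(3*t)/3 - t*sin(3*t) + 2*t*cos(3*t)/9 - 11*sin(3*t)/27 - cos(3*t)/3 + C

Use integration by parts with u = t**2 - 3*t - 1, dv = cos(3*t) dt, so v = sin(3*t)/3.
Apply parts 2 times (tabular method): alternate signs, differentiate u down to 0, integrate dv up.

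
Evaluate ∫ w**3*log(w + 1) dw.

Use integration by parts with u = log(w + 1), dv = w**3 dw.
Then du = 1/(w + 1) dw and v = w**4/4.

w**4*log(w + 1)/4 - w**4/16 + w**3/12 - w**2/8 + w/4 - log(w + 1)/4 + C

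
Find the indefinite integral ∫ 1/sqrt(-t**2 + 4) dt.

Substitute t = 2·sin(θ), so dt = 2·cos(θ) dθ and the radical becomes sqrt(-t**2 + 4) = 2·cos(θ) by the Pythagorean identity.
Integrate the resulting trig expression in θ, then back-substitute θ = asin(t/2), sin(θ) = t/2, cos(θ) = sqrt(-t**2 + 4)/2 (absorbing any constant into C).

asin(t/2) + C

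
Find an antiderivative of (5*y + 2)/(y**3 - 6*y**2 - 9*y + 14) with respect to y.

Factor the denominator: (y - 7)*(y - 1)*(y + 2).
Partial-fraction decomposition: -8/(27*(y + 2)) - 7/(18*(y - 1)) + 37/(54*(y - 7)).
Integrate each term: A/(y−a) contributes A·log|y−a|.

37*log(y - 7)/54 - 7*log(y - 1)/18 - 8*log(y + 2)/27 + C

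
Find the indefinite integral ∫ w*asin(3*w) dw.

Use integration by parts with u = arcsin(3*w), dv = w dw.
Then du = 3/sqrt(-9*w**2 + 1) dw.

w**2*asin(3*w)/2 + w*sqrt(-9*w**2 + 1)/12 - asin(3*w)/36 + C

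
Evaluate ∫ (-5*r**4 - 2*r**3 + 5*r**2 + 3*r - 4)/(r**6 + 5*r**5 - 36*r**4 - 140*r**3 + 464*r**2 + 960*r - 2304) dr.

Factor the denominator: (r - 4)*(r - 3)*(r - 2)*(r + 4)**2*(r + 6).
Partial-fraction decomposition: 589/(288*(r + 6)) - 25583/(14112*(r + 4)) + 34/(21*(r + 4)**2) - 37/(288*(r - 2)) + 409/(441*(r - 3)) - 33/(32*(r - 4)).
Integrate each term; A/(r−a) gives A·log|r−a|; A/(r−a)² gives −A/(r−a).

-33*log(r - 4)/32 + 409*log(r - 3)/441 - 37*log(r - 2)/288 - 25583*log(r + 4)/14112 + 589*log(r + 6)/288 - 34/(21*r + 84) + C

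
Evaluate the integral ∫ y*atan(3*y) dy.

Use integration by parts with u = arctan(3*y), dv = y dy.
Then du = 3/(9*y**2 + 1) dy.

y**2*atan(3*y)/2 - y/6 + atan(3*y)/18 + C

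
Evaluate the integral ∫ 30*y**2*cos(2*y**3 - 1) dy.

Let u = 2*y**3 - 1, so du = (6*y**2) dy.
Rewriting, the integral becomes 5·∫ cos(u) du = 5·sin(u).
Substituting back, u = 2*y**3 - 1.

5*sin(2*y**3 - 1) + C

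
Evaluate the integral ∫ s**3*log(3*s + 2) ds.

s**4*log(3*s + 2)/4 - s**4/16 + s**3/18 - s**2/18 + 2*s/27 - 4*log(3*s + 2)/81 + C

Use integration by parts with u = log(3*s + 2), dv = s**3 ds.
Then du = 3/(3*s + 2) ds and v = s**4/4.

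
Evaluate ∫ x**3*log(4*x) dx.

x**4*(log(x) + 2*log(2))/4 - x**4/16 + C

Use integration by parts with u = log(4*x), dv = x**3 dx.
Then du = 1/x dx and v = x**4/4.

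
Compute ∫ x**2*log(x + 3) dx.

x**3*log(x + 3)/3 - x**3/9 + x**2/2 - 3*x + 9*log(x + 3) + C

Use integration by parts with u = log(x + 3), dv = x**2 dx.
Then du = 1/(x + 3) dx and v = x**3/3.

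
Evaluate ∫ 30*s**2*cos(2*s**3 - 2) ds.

Let u = 2*s**3 - 2, so du = (6*s**2) ds.
Rewriting, the integral becomes 5·∫ cos(u) du = 5·sin(u).
Substituting back, u = 2*s**3 - 2.

5*sin(2*s**3 - 2) + C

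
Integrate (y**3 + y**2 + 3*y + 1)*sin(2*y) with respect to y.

Use integration by parts with u = y**3 + y**2 + 3*y + 1, dv = sin(2*y) dy, so v = -cos(2*y)/2.
Apply parts 3 times (tabular method): alternate signs, differentiate u down to 0, integrate dv up.

-y**3*cos(2*y)/2 + 3*y**2*sin(2*y)/4 - y**2*cos(2*y)/2 + y*sin(2*y)/2 - 3*y*cos(2*y)/4 + 3*sin(2*y)/8 - cos(2*y)/4 + C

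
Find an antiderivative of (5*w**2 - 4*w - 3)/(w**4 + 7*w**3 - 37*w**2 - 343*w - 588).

Factor the denominator: (w - 7)*(w + 3)*(w + 4)*(w + 7).
Partial-fraction decomposition: -45/(28*(w + 7)) + 31/(11*(w + 4)) - 27/(20*(w + 3)) + 107/(770*(w - 7)).
Integrate each term: A/(w−a) contributes A·log|w−a|.

107*log(w - 7)/770 - 27*log(w + 3)/20 + 31*log(w + 4)/11 - 45*log(w + 7)/28 + C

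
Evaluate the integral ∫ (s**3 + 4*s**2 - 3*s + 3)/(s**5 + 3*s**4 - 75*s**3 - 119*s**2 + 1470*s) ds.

log(s)/490 + 115*log(s - 6)/338 - 71*log(s - 5)/240 - 18461*log(s + 7)/397488 - 41/(364*s + 2548) + C

Factor the denominator: s*(s - 6)*(s - 5)*(s + 7)**2.
Partial-fraction decomposition: -18461/(397488*(s + 7)) + 41/(364*(s + 7)**2) - 71/(240*(s - 5)) + 115/(338*(s - 6)) + 1/(490*s).
Integrate each term; A/(s−a) gives A·log|s−a|; A/(s−a)² gives −A/(s−a).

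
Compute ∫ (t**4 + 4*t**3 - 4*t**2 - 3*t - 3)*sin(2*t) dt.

-t**4*cos(2*t)/2 + t**3*sin(2*t) - 2*t**3*cos(2*t) + 3*t**2*sin(2*t) + 7*t**2*cos(2*t)/2 - 7*t*sin(2*t)/2 + 9*t*cos(2*t)/2 - 9*sin(2*t)/4 - cos(2*t)/4 + C

Use integration by parts with u = t**4 + 4*t**3 - 4*t**2 - 3*t - 3, dv = sin(2*t) dt, so v = -cos(2*t)/2.
Apply parts 4 times (tabular method): alternate signs, differentiate u down to 0, integrate dv up.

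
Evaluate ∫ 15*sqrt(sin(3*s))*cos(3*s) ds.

10*sin(3*s)**(3/2)/3 + C

Let u = sin(3*s), so du = (3*cos(3*s)) ds.
Rewriting, the integral becomes 5·∫ √u du = 5·(2/3)u^(3/2).
Substituting back, u = sin(3*s).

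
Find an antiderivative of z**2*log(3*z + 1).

z**3*log(3*z + 1)/3 - z**3/9 + z**2/18 - z/27 + log(3*z + 1)/81 + C

Use integration by parts with u = log(3*z + 1), dv = z**2 dz.
Then du = 3/(3*z + 1) dz and v = z**3/3.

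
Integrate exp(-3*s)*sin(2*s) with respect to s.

Let I denote the integral. Integrate by parts with u = sin(2*s), dv = exp(-3*s) ds, so v = -exp(-3*s)/3: I = -exp(-3*s)*sin(2*s)/3 + (2/3)·∫ exp(-3*s)*cos(2*s) ds.
Apply parts again with u = cos(2*s), dv = exp(-3*s) ds: ∫ exp(-3*s)*cos(2*s) ds = -exp(-3*s)*cos(2*s)/3 − (2/3)·I. Substituting back brings back I: I = -exp(-3*s)*sin(2*s)/3 - 2*exp(-3*s)*cos(2*s)/9 − (4/9)·I.
Solving for I: (1 + 4/9)·I equals the remaining terms, so I = (9/13)·(-exp(-3*s)*sin(2*s)/3 - 2*exp(-3*s)*cos(2*s)/9).

-3*exp(-3*s)*sin(2*s)/13 - 2*exp(-3*s)*cos(2*s)/13 + C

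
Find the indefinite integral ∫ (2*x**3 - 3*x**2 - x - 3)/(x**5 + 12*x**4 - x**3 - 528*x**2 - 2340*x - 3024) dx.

Factor the denominator: (x - 7)*(x + 3)*(x + 4)*(x + 6)**2.
Partial-fraction decomposition: 2061/(676*(x + 6)) + 179/(26*(x + 6)**2) - 175/(44*(x + 4)) + 9/(10*(x + 3)) + 529/(18590*(x - 7)).
Integrate each term; A/(x−a) gives A·log|x−a|; A/(x−a)² gives −A/(x−a).

529*log(x - 7)/18590 + 9*log(x + 3)/10 - 175*log(x + 4)/44 + 2061*log(x + 6)/676 - 179/(26*x + 156) + C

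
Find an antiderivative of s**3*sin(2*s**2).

Let u = s², du = 2s ds; rewrite as (1/2)∫ u^1·sin(2u) du.
Now integrate by parts 1 time.

-s**2*cos(2*s**2)/4 + sin(2*s**2)/8 + C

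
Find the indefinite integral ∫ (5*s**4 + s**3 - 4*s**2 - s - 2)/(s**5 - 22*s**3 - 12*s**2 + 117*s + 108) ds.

Factor the denominator: (s - 4)*(s - 3)*(s + 1)*(s + 3)**2.
Partial-fraction decomposition: 91/(36*(s + 3)) - 49/(12*(s + 3)**2) - 1/(80*(s + 1)) - 391/(144*(s - 3)) + 26/(5*(s - 4)).
Integrate each term; A/(s−a) gives A·log|s−a|; A/(s−a)² gives −A/(s−a).

26*log(s - 4)/5 - 391*log(s - 3)/144 - log(s + 1)/80 + 91*log(s + 3)/36 + 49/(12*s + 36) + C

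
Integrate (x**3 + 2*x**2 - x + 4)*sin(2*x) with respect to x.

-x**3*cos(2*x)/2 + 3*x**2*sin(2*x)/4 - x**2*cos(2*x) + x*sin(2*x) + 5*x*cos(2*x)/4 - 5*sin(2*x)/8 - 3*cos(2*x)/2 + C

Use integration by parts with u = x**3 + 2*x**2 - x + 4, dv = sin(2*x) dx, so v = -cos(2*x)/2.
Apply parts 3 times (tabular method): alternate signs, differentiate u down to 0, integrate dv up.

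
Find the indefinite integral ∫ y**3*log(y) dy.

y**4*log(y)/4 - y**4/16 + C

Use integration by parts with u = log(y), dv = y**3 dy.
Then du = 1/y dy and v = y**4/4.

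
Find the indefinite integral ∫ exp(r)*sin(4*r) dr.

Let I denote the integral. Integrate by parts with u = sin(4*r), dv = exp(r) dr, so v = exp(r): I = exp(r)*sin(4*r) − 4·∫ exp(r)*cos(4*r) dr.
Apply parts again with u = cos(4*r), dv = exp(r) dr: ∫ exp(r)*cos(4*r) dr = exp(r)*cos(4*r) + 4·I. Substituting back brings back I: I = exp(r)*sin(4*r) - 4*exp(r)*cos(4*r) − 16·I.
Solving for I: (1 + 16)·I equals the remaining terms, so I = (1/17)·(exp(r)*sin(4*r) - 4*exp(r)*cos(4*r)).

exp(r)*sin(4*r)/17 - 4*exp(r)*cos(4*r)/17 + C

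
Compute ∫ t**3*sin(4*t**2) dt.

Let u = t², du = 2t dt; rewrite as (1/2)∫ u^1·sin(4u) du.
Now integrate by parts 1 time.

-t**2*cos(4*t**2)/8 + sin(4*t**2)/32 + C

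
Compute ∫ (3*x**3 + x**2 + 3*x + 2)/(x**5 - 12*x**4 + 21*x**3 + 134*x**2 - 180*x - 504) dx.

367*log(x - 7)/108 - 11*log(x - 6)/3 + 101*log(x - 3)/300 - 46*log(x + 2)/675 - 1/(15*x + 30) + C

Factor the denominator: (x - 7)*(x - 6)*(x - 3)*(x + 2)**2.
Partial-fraction decomposition: -46/(675*(x + 2)) + 1/(15*(x + 2)**2) + 101/(300*(x - 3)) - 11/(3*(x - 6)) + 367/(108*(x - 7)).
Integrate each term; A/(x−a) gives A·log|x−a|; A/(x−a)² gives −A/(x−a).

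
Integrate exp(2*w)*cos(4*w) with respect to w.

Let I denote the integral. Integrate by parts with u = cos(4*w), dv = exp(2*w) dw, so v = exp(2*w)/2: I = exp(2*w)*cos(4*w)/2 + 2·∫ exp(2*w)*sin(4*w) dw.
Apply parts again with u = sin(4*w), dv = exp(2*w) dw: ∫ exp(2*w)*sin(4*w) dw = exp(2*w)*sin(4*w)/2 − 2·I. Substituting back brings back I: I = exp(2*w)*sin(4*w) + exp(2*w)*cos(4*w)/2 − 4·I.
Solving for I: (1 + 4)·I equals the remaining terms, so I = (1/5)·(exp(2*w)*sin(4*w) + exp(2*w)*cos(4*w)/2).

exp(2*w)*sin(4*w)/5 + exp(2*w)*cos(4*w)/10 + C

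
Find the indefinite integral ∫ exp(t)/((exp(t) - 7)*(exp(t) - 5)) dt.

log(exp(t) - 7)/2 - log(exp(t) - 5)/2 + C

Let u = e^t, du = e^t dt.
The integral becomes ∫ du/((u-5)(u-7)); decompose into partial fractions.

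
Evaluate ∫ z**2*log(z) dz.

Use integration by parts with u = log(z), dv = z**2 dz.
Then du = 1/z dz and v = z**3/3.

z**3*log(z)/3 - z**3/9 + C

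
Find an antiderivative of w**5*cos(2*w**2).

Let u = w², du = 2w dw; rewrite as (1/2)∫ u^2·cos(2u) du.
Now integrate by parts 2 times.

w**4*sin(2*w**2)/4 + w**2*cos(2*w**2)/4 - sin(2*w**2)/8 + C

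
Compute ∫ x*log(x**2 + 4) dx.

x**2*log(x**2 + 4)/2 - x**2/2 + 2*log(x**2 + 4) + C

Let u = x**2 + 4, so du = (2*x) dx.
The integral becomes (1/2)·∫ log(u) du; integrate by parts with u′=log(u), dv′=du.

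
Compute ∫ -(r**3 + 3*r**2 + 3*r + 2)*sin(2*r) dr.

Use integration by parts with u = r**3 + 3*r**2 + 3*r + 2, dv = -sin(2*r) dr, so v = cos(2*r)/2.
Apply parts 3 times (tabular method): alternate signs, differentiate u down to 0, integrate dv up.

r**3*cos(2*r)/2 - 3*r**2*sin(2*r)/4 + 3*r**2*cos(2*r)/2 - 3*r*sin(2*r)/2 + 3*r*cos(2*r)/4 - 3*sin(2*r)/8 + cos(2*r)/4 + C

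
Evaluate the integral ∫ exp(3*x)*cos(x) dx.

Let I denote the integral. Integrate by parts with u = cos(x), dv = exp(3*x) dx, so v = exp(3*x)/3: I = exp(3*x)*cos(x)/3 + (1/3)·∫ exp(3*x)*sin(x) dx.
Apply parts again with u = sin(x), dv = exp(3*x) dx: ∫ exp(3*x)*sin(x) dx = exp(3*x)*sin(x)/3 − (1/3)·I. Substituting back brings back I: I = exp(3*x)*sin(x)/9 + exp(3*x)*cos(x)/3 − (1/9)·I.
Solving for I: (1 + 1/9)·I equals the remaining terms, so I = (9/10)·(exp(3*x)*sin(x)/9 + exp(3*x)*cos(x)/3).

exp(3*x)*sin(x)/10 + 3*exp(3*x)*cos(x)/10 + C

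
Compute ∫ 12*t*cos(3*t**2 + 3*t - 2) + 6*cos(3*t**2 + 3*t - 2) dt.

Let u = 3*t**2 + 3*t - 2, so du = (6*t + 3) dt.
Rewriting, the integral becomes 2·∫ cos(u) du = 2·sin(u).
Substituting back, u = 3*t**2 + 3*t - 2.

2*sin(3*t**2 + 3*t - 2) + C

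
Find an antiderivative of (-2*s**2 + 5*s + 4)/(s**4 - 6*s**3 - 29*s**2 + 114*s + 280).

Factor the denominator: (s - 7)*(s - 5)*(s + 2)*(s + 4).
Partial-fraction decomposition: 8/(33*(s + 4)) - 1/(9*(s + 2)) + 1/(6*(s - 5)) - 59/(198*(s - 7)).
Integrate each term: A/(s−a) contributes A·log|s−a|.

-59*log(s - 7)/198 + log(s - 5)/6 - log(s + 2)/9 + 8*log(s + 4)/33 + C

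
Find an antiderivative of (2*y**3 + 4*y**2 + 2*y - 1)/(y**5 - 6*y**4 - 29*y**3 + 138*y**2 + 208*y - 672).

Factor the denominator: (y - 7)*(y - 4)*(y - 2)*(y + 3)*(y + 4).
Partial-fraction decomposition: -73/(528*(y + 4)) + 1/(14*(y + 3)) + 7/(60*(y - 2)) - 199/(336*(y - 4)) + 179/(330*(y - 7)).
Integrate each term: A/(y−a) contributes A·log|y−a|.

179*log(y - 7)/330 - 199*log(y - 4)/336 + 7*log(y - 2)/60 + log(y + 3)/14 - 73*log(y + 4)/528 + C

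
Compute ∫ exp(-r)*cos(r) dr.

Let I denote the integral. Integrate by parts with u = cos(r), dv = exp(-r) dr, so v = -exp(-r): I = -exp(-r)*cos(r) − ∫ exp(-r)*sin(r) dr.
Apply parts again with u = sin(r), dv = exp(-r) dr: ∫ exp(-r)*sin(r) dr = -exp(-r)*sin(r) + I. Substituting back brings back I: I = exp(-r)*sin(r) - exp(-r)*cos(r) − I.
Solving for I: (1 + 1)·I equals the remaining terms, so I = (1/2)·(exp(-r)*sin(r) - exp(-r)*cos(r)).

exp(-r)*sin(r)/2 - exp(-r)*cos(r)/2 + C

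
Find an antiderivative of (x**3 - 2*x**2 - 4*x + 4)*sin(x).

Use integration by parts with u = x**3 - 2*x**2 - 4*x + 4, dv = sin(x) dx, so v = -cos(x).
Apply parts 3 times (tabular method): alternate signs, differentiate u down to 0, integrate dv up.

-x**3*cos(x) + 3*x**2*sin(x) + 2*x**2*cos(x) - 4*x*sin(x) + 10*x*cos(x) - 10*sin(x) - 8*cos(x) + C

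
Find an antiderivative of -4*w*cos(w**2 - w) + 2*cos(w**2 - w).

-2*sin(w**2 - w) + C

Let u = w**2 - w, so du = (2*w - 1) dw.
Rewriting, the integral becomes -2·∫ cos(u) du = -2·sin(u).
Substituting back, u = w**2 - w.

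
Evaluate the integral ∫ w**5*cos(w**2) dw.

Let u = w², du = 2w dw; rewrite as (1/2)∫ u^2·cos(1u) du.
Now integrate by parts 2 times.

w**4*sin(w**2)/2 + w**2*cos(w**2) - sin(w**2) + C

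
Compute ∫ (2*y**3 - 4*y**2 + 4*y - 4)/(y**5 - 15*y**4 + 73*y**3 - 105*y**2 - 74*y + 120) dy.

22*log(y - 6)/5 - 83*log(y - 5)/12 + 38*log(y - 4)/15 + log(y - 1)/60 - log(y + 1)/30 + C

Factor the denominator: (y - 6)*(y - 5)*(y - 4)*(y - 1)*(y + 1).
Partial-fraction decomposition: -1/(30*(y + 1)) + 1/(60*(y - 1)) + 38/(15*(y - 4)) - 83/(12*(y - 5)) + 22/(5*(y - 6)).
Integrate each term: A/(y−a) contributes A·log|y−a|.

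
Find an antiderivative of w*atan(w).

Use integration by parts with u = arctan(w), dv = w dw.
Then du = 1/(w**2 + 1) dw.

w**2*atan(w)/2 - w/2 + atan(w)/2 + C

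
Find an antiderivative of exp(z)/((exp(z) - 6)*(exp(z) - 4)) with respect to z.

Let u = e^z, du = e^z dz.
The integral becomes ∫ du/((u-4)(u-6)); decompose into partial fractions.

log(exp(z) - 6)/2 - log(exp(z) - 4)/2 + C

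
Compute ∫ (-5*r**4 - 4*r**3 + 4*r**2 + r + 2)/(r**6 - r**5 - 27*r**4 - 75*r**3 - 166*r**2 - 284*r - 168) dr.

-3293*log(r - 7)/9540 - log(r + 1)/20 - 4*log(r + 2)/9 + 131*log(r + 3)/130 - 579*log(r**2 + 4)/6890 - 1721*atan(r/2)/6890 + C

Factor the denominator: (r - 7)*(r + 1)*(r + 2)*(r + 3)*(r**2 + 4).
Partial-fraction decomposition: -(579*r + 1721)/(3445*(r**2 + 4)) + 131/(130*(r + 3)) - 4/(9*(r + 2)) - 1/(20*(r + 1)) - 3293/(9540*(r - 7)).
Integrate each term; A/(r−a) gives A·log|r−a|; the (Br+D)/(r²+p²) term gives a log and an atan.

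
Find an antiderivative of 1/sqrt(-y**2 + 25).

Substitute y = 5·sin(θ), so dy = 5·cos(θ) dθ and the radical becomes sqrt(-y**2 + 25) = 5·cos(θ) by the Pythagorean identity.
Integrate the resulting trig expression in θ, then back-substitute θ = asin(y/5), sin(θ) = y/5, cos(θ) = sqrt(-y**2 + 25)/5 (absorbing any constant into C).

asin(y/5) + C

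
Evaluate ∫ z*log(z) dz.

z**2*log(z)/2 - z**2/4 + C

Use integration by parts with u = log(z), dv = z dz.
Then du = 1/z dz and v = z**2/2.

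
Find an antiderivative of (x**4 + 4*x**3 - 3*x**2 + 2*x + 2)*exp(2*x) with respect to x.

(x**4 + 2*x**3 - 6*x**2 + 8*x - 2)*exp(2*x)/2 + C

Use integration by parts with u = x**4 + 4*x**3 - 3*x**2 + 2*x + 2, dv = exp(2*x) dx, so v = exp(2*x)/2.
Apply parts 4 times (tabular method): alternate signs, differentiate u down to 0, integrate dv up.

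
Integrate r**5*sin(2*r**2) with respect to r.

-r**4*cos(2*r**2)/4 + r**2*sin(2*r**2)/4 + cos(2*r**2)/8 + C

Let u = r², du = 2r dr; rewrite as (1/2)∫ u^2·sin(2u) du.
Now integrate by parts 2 times.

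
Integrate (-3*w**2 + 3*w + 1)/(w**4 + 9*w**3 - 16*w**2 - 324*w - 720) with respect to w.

-89*log(w - 6)/1320 + 59*log(w + 4)/20 - 89*log(w + 5)/11 + 125*log(w + 6)/24 + C

Factor the denominator: (w - 6)*(w + 4)*(w + 5)*(w + 6).
Partial-fraction decomposition: 125/(24*(w + 6)) - 89/(11*(w + 5)) + 59/(20*(w + 4)) - 89/(1320*(w - 6)).
Integrate each term: A/(w−a) contributes A·log|w−a|.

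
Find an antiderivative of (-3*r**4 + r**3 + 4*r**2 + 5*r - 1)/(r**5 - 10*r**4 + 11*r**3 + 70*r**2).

361*log(r)/4900 - 1105*log(r - 7)/147 + 813*log(r - 5)/175 - 17*log(r + 2)/84 + 1/(70*r) + C

Factor the denominator: r**2*(r - 7)*(r - 5)*(r + 2).
Partial-fraction decomposition: -17/(84*(r + 2)) + 813/(175*(r - 5)) - 1105/(147*(r - 7)) + 361/(4900*r) - 1/(70*r**2).
Integrate each term; A/(r−a) gives A·log|r−a|; A/(r−a)² gives −A/(r−a).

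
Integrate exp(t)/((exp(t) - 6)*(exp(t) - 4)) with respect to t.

log(exp(t) - 6)/2 - log(exp(t) - 4)/2 + C

Let u = e^t, du = e^t dt.
The integral becomes ∫ du/((u-6)(u-4)); decompose into partial fractions.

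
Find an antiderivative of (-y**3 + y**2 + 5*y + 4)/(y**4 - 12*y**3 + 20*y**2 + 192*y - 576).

-17*log(y - 6)/100 - 3*log(y - 4)/4 - 2*log(y + 4)/25 + 73/(10*y - 60) + C

Factor the denominator: (y - 6)**2*(y - 4)*(y + 4).
Partial-fraction decomposition: -2/(25*(y + 4)) - 3/(4*(y - 4)) - 17/(100*(y - 6)) - 73/(10*(y - 6)**2).
Integrate each term; A/(y−a) gives A·log|y−a|; A/(y−a)² gives −A/(y−a).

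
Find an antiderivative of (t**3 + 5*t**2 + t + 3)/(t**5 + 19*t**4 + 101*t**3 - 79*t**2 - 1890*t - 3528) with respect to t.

Factor the denominator: (t - 4)*(t + 3)*(t + 6)*(t + 7)**2.
Partial-fraction decomposition: 1293/(968*(t + 7)) + 51/(22*(t + 7)**2) - 13/(10*(t + 6)) - 3/(56*(t + 3)) + 151/(8470*(t - 4)).
Integrate each term; A/(t−a) gives A·log|t−a|; A/(t−a)² gives −A/(t−a).

151*log(t - 4)/8470 - 3*log(t + 3)/56 - 13*log(t + 6)/10 + 1293*log(t + 7)/968 - 51/(22*t + 154) + C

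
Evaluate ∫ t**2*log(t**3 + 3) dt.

Let u = t**3 + 3, so du = (3*t**2) dt.
The integral becomes (1/3)·∫ log(u) du; integrate by parts with u′=log(u), dv′=du.

t**3*log(t**3 + 3)/3 - t**3/3 + log(t**3 + 3) + C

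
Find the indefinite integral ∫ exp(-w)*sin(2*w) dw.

-exp(-w)*sin(2*w)/5 - 2*exp(-w)*cos(2*w)/5 + C

Let I denote the integral. Integrate by parts with u = sin(2*w), dv = exp(-w) dw, so v = -exp(-w): I = -exp(-w)*sin(2*w) + 2·∫ exp(-w)*cos(2*w) dw.
Apply parts again with u = cos(2*w), dv = exp(-w) dw: ∫ exp(-w)*cos(2*w) dw = -exp(-w)*cos(2*w) − 2·I. Substituting back brings back I: I = -exp(-w)*sin(2*w) - 2*exp(-w)*cos(2*w) − 4·I.
Solving for I: (1 + 4)·I equals the remaining terms, so I = (1/5)·(-exp(-w)*sin(2*w) - 2*exp(-w)*cos(2*w)).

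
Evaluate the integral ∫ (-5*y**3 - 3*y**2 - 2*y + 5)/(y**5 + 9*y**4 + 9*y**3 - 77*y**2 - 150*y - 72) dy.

Factor the denominator: (y - 3)*(y + 1)**2*(y + 4)*(y + 6).
Partial-fraction decomposition: 989/(450*(y + 6)) - 95/(42*(y + 4)) + 271/(1200*(y + 1)) - 3/(20*(y + 1)**2) - 163/(1008*(y - 3)).
Integrate each term; A/(y−a) gives A·log|y−a|; A/(y−a)² gives −A/(y−a).

-163*log(y - 3)/1008 + 271*log(y + 1)/1200 - 95*log(y + 4)/42 + 989*log(y + 6)/450 + 3/(20*y + 20) + C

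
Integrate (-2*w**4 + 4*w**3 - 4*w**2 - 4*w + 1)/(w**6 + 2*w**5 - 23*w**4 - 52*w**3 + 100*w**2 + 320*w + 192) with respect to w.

-67*log(w - 4)/288 + 101*log(w - 3)/700 - log(w + 1)/12 - 937*log(w + 2)/900 + 815*log(w + 4)/672 - 71/(60*w + 120) + C

Factor the denominator: (w - 4)*(w - 3)*(w + 1)*(w + 2)**2*(w + 4).
Partial-fraction decomposition: 815/(672*(w + 4)) - 937/(900*(w + 2)) + 71/(60*(w + 2)**2) - 1/(12*(w + 1)) + 101/(700*(w - 3)) - 67/(288*(w - 4)).
Integrate each term; A/(w−a) gives A·log|w−a|; A/(w−a)² gives −A/(w−a).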